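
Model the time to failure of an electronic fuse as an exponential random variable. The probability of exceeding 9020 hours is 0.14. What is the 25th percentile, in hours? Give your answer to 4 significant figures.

e^(−λ·9020) = 0.14 ⇒ λ = −ln(0.14)/9020 = 0.000217973.
25th percentile: 1 − e^(−λt) = 0.25, t = −ln(0.75)/λ = 1319.81 hours.

1320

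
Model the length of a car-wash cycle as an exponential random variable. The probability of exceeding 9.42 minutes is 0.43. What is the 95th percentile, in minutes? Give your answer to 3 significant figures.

33.4

e^(−λ·9.42) = 0.43 ⇒ λ = −ln(0.43)/9.42 = 0.0895934.
95th percentile: 1 − e^(−λt) = 0.95, t = −ln(0.05)/λ = 33.437 minutes.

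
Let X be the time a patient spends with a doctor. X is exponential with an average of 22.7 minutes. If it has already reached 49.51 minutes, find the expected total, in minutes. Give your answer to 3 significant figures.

72.2

The rate is λ = 1/22.7 = 0.0440529 per minute.
By memorylessness, E[X | X > 49.51] = 49.51 + 1/λ = 49.51 + 22.7 = 72.21 minutes.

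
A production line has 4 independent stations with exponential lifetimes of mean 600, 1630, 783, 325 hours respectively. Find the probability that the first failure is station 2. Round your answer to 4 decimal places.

Rates: λ_i = 1/mean_i → 0.00166667, 0.000613497, 0.00127714, 0.00307692; Σλ = 0.00663423.
P(station 2 first) = λ_2/Σλ = 0.000613497/0.00663423 ≈ 0.0925.

0.0925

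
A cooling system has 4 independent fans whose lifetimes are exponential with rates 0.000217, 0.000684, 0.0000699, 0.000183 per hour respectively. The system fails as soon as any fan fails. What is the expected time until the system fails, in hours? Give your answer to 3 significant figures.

867

The time to first failure is exponential with rate Σλ = 0.000217 + 0.000684 + 0.0000699 + 0.000183 = 0.0011539.
E[min] = 1/Σλ = 1/0.0011539 = 866.626 hours.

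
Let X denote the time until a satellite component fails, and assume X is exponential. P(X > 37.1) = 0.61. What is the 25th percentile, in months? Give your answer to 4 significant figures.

21.59

e^(−λ·37.1) = 0.61 ⇒ λ = −ln(0.61)/37.1 = 0.0133234.
25th percentile: 1 − e^(−λt) = 0.25, t = −ln(0.75)/λ = 21.5923 months.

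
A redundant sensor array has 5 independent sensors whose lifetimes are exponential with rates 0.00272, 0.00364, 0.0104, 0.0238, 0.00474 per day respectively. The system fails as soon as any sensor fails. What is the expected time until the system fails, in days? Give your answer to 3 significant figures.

22.1

The time to first failure is exponential with rate Σλ = 0.00272 + 0.00364 + 0.0104 + 0.0238 + 0.00474 = 0.0453.
E[min] = 1/Σλ = 1/0.0453 = 22.0751 days.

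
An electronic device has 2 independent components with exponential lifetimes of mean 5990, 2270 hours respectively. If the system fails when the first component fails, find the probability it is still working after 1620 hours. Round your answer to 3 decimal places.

0.374

The first failure time is exponential with rate Σλ_i = 1/5990 + 1/2270 = 0.000607474 per hour.
P(min > 1620) = e^(−0.000607474·1620) = e^(−0.98411) ≈ 0.374.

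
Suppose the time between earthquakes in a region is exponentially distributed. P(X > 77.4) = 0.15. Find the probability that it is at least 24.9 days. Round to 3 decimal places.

e^(−λ·77.4) = 0.15 ⇒ λ = −ln(0.15)/77.4 = 0.0245106.
P(X > 24.9) = e^(−0.0245106·24.9) = e^(−0.61031) ≈ 0.543.

0.543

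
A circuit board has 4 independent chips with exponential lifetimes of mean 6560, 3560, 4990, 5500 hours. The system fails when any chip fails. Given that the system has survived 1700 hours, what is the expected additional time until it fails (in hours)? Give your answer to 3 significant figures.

1230

First-failure rate Σλ = 1/6560 + 1/3560 + 1/4990 + 1/5500 = 0.000815557.
By memorylessness the expected residual is 1/Σλ = 1226.16 hours, regardless of the 1700 already elapsed.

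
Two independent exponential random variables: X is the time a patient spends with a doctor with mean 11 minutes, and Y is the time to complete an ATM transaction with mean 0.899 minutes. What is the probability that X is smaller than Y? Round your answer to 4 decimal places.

0.0756

λ_1 = 1/11 = 0.0909091, λ_2 = 1/0.899 = 1.11235.
For independent exponentials, P(X < Y) = λ_1/(λ_1+λ_2) = 0.0909091/1.20326 ≈ 0.0756.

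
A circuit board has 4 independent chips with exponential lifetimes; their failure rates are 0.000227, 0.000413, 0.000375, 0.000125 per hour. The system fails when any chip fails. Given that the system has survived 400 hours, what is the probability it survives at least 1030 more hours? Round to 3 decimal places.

Time to first failure ~ Exp(Σλ) with Σλ = 0.00114.
By memorylessness, P(T > 400+1030 | T > 400) = P(T > 1030) = e^(−0.00114·1030) ≈ 0.309.

0.309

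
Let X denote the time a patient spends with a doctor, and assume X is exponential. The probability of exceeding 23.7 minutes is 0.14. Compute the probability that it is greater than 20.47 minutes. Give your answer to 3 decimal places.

e^(−λ·23.7) = 0.14 ⇒ λ = −ln(0.14)/23.7 = 0.0829583.
P(X > 20.47) = e^(−0.0829583·20.47) = e^(−1.6982) ≈ 0.183.

0.183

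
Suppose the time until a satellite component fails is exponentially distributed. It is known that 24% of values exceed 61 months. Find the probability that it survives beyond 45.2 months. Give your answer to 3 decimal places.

0.347

e^(−λ·61) = 0.24 ⇒ λ = −ln(0.24)/61 = 0.0233954.
P(X > 45.2) = e^(−0.0233954·45.2) = e^(−1.0575) ≈ 0.347.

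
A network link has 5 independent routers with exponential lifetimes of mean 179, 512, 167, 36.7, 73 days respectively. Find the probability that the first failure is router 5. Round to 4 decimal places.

0.2515

Rates: λ_i = 1/mean_i → 0.00558659, 0.00195312, 0.00598802, 0.027248, 0.0136986; Σλ = 0.0544743.
P(router 5 first) = λ_5/Σλ = 0.0136986/0.0544743 ≈ 0.2515.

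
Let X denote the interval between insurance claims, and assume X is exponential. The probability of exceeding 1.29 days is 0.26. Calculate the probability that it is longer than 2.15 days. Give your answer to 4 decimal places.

0.1059

e^(−λ·1.29) = 0.26 ⇒ λ = −ln(0.26)/1.29 = 1.04424.
P(X > 2.15) = e^(−1.04424·2.15) = e^(−2.2451) ≈ 0.1059.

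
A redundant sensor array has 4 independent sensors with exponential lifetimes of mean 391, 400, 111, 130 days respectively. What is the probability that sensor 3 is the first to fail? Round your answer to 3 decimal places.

0.414

Rates: λ_i = 1/mean_i → 0.00255754, 0.0025, 0.00900901, 0.00769231; Σλ = 0.0217589.
P(sensor 3 first) = λ_3/Σλ = 0.00900901/0.0217589 ≈ 0.414.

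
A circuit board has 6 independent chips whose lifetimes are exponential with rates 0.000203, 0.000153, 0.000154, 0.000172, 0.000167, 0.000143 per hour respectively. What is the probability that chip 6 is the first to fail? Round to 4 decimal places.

0.1442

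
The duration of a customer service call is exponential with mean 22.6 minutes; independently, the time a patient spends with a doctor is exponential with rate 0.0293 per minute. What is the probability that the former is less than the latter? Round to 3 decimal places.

0.602

λ_1 = 1/22.6 = 0.0442478, λ_2 = 0.0293.
For independent exponentials, P(the former < the latter) = λ_1/(λ_1+λ_2) = 0.0442478/0.0735478 ≈ 0.602.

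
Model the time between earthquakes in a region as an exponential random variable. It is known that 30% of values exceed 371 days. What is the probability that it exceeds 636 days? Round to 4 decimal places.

0.1270

e^(−λ·371) = 0.30 ⇒ λ = −ln(0.30)/371 = 0.00324521.
P(X > 636) = e^(−0.00324521·636) = e^(−2.064) ≈ 0.1270.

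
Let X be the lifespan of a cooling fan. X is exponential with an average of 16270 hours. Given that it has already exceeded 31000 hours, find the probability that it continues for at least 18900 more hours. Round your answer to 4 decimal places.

The rate is λ = 1/16270 = 0.0000614628 per hour.
P(X > s+t | X > s) = e^(−λ(s+t))/e^(−λs) = e^(−λt), independent of s = 31000.
P(X > 18900) = e^(−1.1616) ≈ 0.3130.

0.3130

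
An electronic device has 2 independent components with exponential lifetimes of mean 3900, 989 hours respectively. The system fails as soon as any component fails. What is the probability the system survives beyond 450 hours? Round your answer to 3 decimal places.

0.565

The first failure time is exponential with rate Σλ_i = 1/3900 + 1/989 = 0.00126753 per hour.
P(min > 450) = e^(−0.00126753·450) = e^(−0.57039) ≈ 0.565.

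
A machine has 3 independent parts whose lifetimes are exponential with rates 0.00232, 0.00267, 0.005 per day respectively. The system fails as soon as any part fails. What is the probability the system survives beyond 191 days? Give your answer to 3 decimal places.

0.148

The time to first failure is exponential with rate Σλ = 0.00232 + 0.00267 + 0.005 = 0.00999.
P(min > 191) = e^(−0.00999·191) = e^(−1.9081) ≈ 0.148.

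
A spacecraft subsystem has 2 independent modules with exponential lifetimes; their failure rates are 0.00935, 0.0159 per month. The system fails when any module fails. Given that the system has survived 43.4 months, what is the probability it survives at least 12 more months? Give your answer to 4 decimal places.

Time to first failure ~ Exp(Σλ) with Σλ = 0.02525.
By memorylessness, P(T > 43.4+12 | T > 43.4) = P(T > 12) = e^(−0.02525·12) ≈ 0.7386.

0.7386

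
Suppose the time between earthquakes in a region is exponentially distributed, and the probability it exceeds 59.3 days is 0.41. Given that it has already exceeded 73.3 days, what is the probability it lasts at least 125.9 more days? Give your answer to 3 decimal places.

0.151

From e^(−λ·59.3) = 0.41, λ = −ln(0.41)/59.3 = 0.0150354.
Memoryless: P(X > 73.3+125.9 | X > 73.3) = P(X > 125.9) = e^(−0.0150354·125.9) ≈ 0.151.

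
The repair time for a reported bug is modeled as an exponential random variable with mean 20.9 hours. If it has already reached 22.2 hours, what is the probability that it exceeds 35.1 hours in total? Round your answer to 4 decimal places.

0.5394

The rate is λ = 1/20.9 = 0.0478469 per hour.
The exponential is memoryless, so the remaining time is again Exp(λ): the condition X > 22.2 is irrelevant.
P(X > 12.9) = e^(−0.61722) ≈ 0.5394.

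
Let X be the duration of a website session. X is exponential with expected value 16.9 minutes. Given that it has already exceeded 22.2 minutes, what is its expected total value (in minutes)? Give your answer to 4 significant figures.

The rate is λ = 1/16.9 = 0.0591716 per minute.
By memorylessness, E[X | X > 22.2] = 22.2 + 1/λ = 22.2 + 16.9 = 39.1 minutes.

39.10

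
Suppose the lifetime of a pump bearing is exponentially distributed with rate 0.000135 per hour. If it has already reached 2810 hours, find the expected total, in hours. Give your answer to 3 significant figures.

10200

By memorylessness, E[X | X > 2810] = 2810 + 1/λ = 2810 + 7407.41 = 10217.4 hours.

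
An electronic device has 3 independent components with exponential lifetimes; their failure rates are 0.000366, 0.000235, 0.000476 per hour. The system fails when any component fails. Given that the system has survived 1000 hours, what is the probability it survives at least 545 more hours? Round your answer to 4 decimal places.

Time to first failure ~ Exp(Σλ) with Σλ = 0.001077.
By memorylessness, P(T > 1000+545 | T > 1000) = P(T > 545) = e^(−0.001077·545) ≈ 0.5560.

0.5560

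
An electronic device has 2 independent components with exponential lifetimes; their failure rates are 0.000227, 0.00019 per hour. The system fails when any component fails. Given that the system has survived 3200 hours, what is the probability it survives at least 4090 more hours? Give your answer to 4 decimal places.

0.1817

Time to first failure ~ Exp(Σλ) with Σλ = 0.000417.
By memorylessness, P(T > 3200+4090 | T > 3200) = P(T > 4090) = e^(−0.000417·4090) ≈ 0.1817.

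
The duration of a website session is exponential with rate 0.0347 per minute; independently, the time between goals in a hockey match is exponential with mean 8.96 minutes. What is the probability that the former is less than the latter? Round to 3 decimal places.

λ_1 = 0.0347, λ_2 = 1/8.96 = 0.111607.
For independent exponentials, P(the former < the latter) = λ_1/(λ_1+λ_2) = 0.0347/0.146307 ≈ 0.237.

0.237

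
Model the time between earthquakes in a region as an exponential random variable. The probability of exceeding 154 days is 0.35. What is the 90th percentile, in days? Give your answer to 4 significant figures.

337.8

e^(−λ·154) = 0.35 ⇒ λ = −ln(0.35)/154 = 0.00681703.
90th percentile: 1 − e^(−λt) = 0.9, t = −ln(0.1)/λ = 337.77 days.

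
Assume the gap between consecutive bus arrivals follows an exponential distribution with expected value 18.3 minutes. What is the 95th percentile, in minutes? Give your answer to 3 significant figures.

54.8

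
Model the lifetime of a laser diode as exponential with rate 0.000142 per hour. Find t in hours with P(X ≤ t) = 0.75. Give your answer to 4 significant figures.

9763

Set 1 − e^(−λt) = 0.75, so t = −ln(0.25)/λ = 1.3863/0.000142 ≈ 9762.64 hours.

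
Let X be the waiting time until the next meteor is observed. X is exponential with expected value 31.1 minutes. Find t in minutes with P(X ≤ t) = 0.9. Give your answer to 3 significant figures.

The rate is λ = 1/31.1 = 0.0321543 per minute.
Set 1 − e^(−λt) = 0.9, so t = −ln(0.1)/λ = 2.3026/0.0321543 ≈ 71.6104 minutes.

71.6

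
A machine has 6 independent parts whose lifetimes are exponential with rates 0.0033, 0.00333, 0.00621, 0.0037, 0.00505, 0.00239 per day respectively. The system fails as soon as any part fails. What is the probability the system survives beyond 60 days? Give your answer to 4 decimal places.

The time to first failure is exponential with rate Σλ = 0.0033 + 0.00333 + 0.00621 + 0.0037 + 0.00505 + 0.00239 = 0.02398.
P(min > 60) = e^(−0.02398·60) = e^(−1.4388) ≈ 0.2372.

0.2372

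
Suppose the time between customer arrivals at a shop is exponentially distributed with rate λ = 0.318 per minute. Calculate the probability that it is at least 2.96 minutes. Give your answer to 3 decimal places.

0.390

P(X > 2.96) = e^(−λ·2.96) = e^(−0.94128) ≈ 0.390.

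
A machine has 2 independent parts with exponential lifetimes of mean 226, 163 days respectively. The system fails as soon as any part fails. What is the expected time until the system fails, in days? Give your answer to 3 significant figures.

94.7

The first failure time is exponential with rate Σλ_i = 1/226 + 1/163 = 0.0105597 per day.
E[min] = 1/Σλ = 1/0.0105597 = 94.6992 days.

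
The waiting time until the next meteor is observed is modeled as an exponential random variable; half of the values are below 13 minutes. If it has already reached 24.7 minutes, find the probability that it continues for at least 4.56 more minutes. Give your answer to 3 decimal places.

0.784

For an exponential, median = ln(2)/λ, so λ = ln 2 / 13 = 0.053319 per minute.
The exponential is memoryless, so the remaining time is again Exp(λ): the condition X > 24.7 is irrelevant.
P(X > 4.56) = e^(−0.24313) ≈ 0.784.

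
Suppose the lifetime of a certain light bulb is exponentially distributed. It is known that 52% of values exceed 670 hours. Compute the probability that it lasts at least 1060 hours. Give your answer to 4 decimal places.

0.3554

e^(−λ·670) = 0.52 ⇒ λ = −ln(0.52)/670 = 0.00097601.
P(X > 1060) = e^(−0.00097601·1060) = e^(−1.0346) ≈ 0.3554.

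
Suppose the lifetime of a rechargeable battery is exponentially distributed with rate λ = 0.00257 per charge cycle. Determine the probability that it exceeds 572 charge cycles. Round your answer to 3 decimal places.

P(X > 572) = e^(−λ·572) = e^(−1.47) ≈ 0.230.

0.230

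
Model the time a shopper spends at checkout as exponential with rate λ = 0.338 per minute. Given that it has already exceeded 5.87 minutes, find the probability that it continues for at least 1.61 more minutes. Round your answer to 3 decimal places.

P(X > s+t | X > s) = e^(−λ(s+t))/e^(−λs) = e^(−λt), independent of s = 5.87.
P(X > 1.61) = e^(−0.54418) ≈ 0.580.

0.580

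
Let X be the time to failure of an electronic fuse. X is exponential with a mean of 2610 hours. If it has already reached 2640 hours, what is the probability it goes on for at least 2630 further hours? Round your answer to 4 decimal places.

The rate is λ = 1/2610 = 0.000383142 per hour.
P(X > s+t | X > s) = e^(−λ(s+t))/e^(−λs) = e^(−λt), independent of s = 2640.
P(X > 2630) = e^(−1.0077) ≈ 0.3651.

0.3651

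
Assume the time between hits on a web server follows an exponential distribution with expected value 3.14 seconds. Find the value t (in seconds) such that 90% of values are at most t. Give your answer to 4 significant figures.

7.230

The rate is λ = 1/3.14 = 0.318471 per second.
Set 1 − e^(−λt) = 0.9, so t = −ln(0.1)/λ = 2.3026/0.318471 ≈ 7.23012 seconds.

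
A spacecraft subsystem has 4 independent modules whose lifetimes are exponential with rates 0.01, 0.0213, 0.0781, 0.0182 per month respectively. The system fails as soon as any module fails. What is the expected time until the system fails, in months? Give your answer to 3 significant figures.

The time to first failure is exponential with rate Σλ = 0.01 + 0.0213 + 0.0781 + 0.0182 = 0.1276.
E[min] = 1/Σλ = 1/0.1276 = 7.83699 months.

7.84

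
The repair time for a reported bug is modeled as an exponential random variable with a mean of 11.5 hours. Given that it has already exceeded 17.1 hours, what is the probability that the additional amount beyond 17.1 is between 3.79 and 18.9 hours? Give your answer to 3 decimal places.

The rate is λ = 1/11.5 = 0.0869565 per hour.
Memoryless: the residual past 17.1 is again Exp(λ).
P(3.79 < residual < 18.9) = e^(−λ·3.79) − e^(−λ·18.9) = 0.71924 − 0.19331 ≈ 0.526.

0.526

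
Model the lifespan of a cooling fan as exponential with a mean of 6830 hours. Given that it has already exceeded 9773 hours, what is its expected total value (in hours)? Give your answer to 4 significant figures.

16600

The rate is λ = 1/6830 = 0.000146413 per hour.
By memorylessness, E[X | X > 9773] = 9773 + 1/λ = 9773 + 6830 = 16603 hours.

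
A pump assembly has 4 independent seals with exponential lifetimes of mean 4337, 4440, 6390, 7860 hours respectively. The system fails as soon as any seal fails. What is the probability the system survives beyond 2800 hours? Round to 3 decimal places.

The first failure time is exponential with rate Σλ_i = 1/4337 + 1/4440 + 1/6390 + 1/7860 = 0.00073952 per hour.
P(min > 2800) = e^(−0.00073952·2800) = e^(−2.0707) ≈ 0.126.

0.126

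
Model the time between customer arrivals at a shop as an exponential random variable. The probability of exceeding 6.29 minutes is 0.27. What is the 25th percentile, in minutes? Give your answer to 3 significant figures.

e^(−λ·6.29) = 0.27 ⇒ λ = −ln(0.27)/6.29 = 0.208161.
25th percentile: 1 − e^(−λt) = 0.25, t = −ln(0.75)/λ = 1.38202 minutes.

1.38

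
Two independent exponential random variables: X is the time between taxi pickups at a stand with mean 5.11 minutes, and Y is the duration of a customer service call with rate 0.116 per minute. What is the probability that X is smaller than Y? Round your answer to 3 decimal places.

λ_1 = 1/5.11 = 0.195695, λ_2 = 0.116.
For independent exponentials, P(X < Y) = λ_1/(λ_1+λ_2) = 0.195695/0.311695 ≈ 0.628.

0.628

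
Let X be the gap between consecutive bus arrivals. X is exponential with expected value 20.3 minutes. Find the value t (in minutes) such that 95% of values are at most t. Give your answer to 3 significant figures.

60.8

The rate is λ = 1/20.3 = 0.0492611 per minute.
Set 1 − e^(−λt) = 0.95, so t = −ln(0.05)/λ = 2.9957/0.0492611 ≈ 60.8134 minutes.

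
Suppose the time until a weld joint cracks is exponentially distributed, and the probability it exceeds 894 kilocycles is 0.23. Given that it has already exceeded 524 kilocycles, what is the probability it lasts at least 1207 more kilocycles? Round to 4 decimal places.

0.1375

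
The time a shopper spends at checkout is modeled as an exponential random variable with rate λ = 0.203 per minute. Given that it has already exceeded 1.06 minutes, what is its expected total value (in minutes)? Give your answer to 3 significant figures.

5.99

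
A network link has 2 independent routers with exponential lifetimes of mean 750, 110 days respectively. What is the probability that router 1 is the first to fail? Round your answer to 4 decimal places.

Rates: λ_i = 1/mean_i → 0.00133333, 0.00909091; Σλ = 0.0104242.
P(router 1 first) = λ_1/Σλ = 0.00133333/0.0104242 ≈ 0.1279.

0.1279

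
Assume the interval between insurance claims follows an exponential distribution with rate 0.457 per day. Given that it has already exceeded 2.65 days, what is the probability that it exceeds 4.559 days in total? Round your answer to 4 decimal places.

0.4179

P(X > s+t | X > s) = e^(−λ(s+t))/e^(−λs) = e^(−λt), independent of s = 2.65.
P(X > 1.909) = e^(−0.87241) ≈ 0.4179.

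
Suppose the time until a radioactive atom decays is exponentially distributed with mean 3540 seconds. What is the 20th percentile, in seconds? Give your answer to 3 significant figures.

790

The rate is λ = 1/3540 = 0.000282486 per second.
Set 1 − e^(−λt) = 0.2, so t = −ln(0.8)/λ = 0.22314/0.000282486 ≈ 789.928 seconds.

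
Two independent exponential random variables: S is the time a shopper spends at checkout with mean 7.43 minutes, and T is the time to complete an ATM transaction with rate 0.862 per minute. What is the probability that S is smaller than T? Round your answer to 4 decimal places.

λ_1 = 1/7.43 = 0.13459, λ_2 = 0.862.
For independent exponentials, P(S < T) = λ_1/(λ_1+λ_2) = 0.13459/0.99659 ≈ 0.1351.

0.1351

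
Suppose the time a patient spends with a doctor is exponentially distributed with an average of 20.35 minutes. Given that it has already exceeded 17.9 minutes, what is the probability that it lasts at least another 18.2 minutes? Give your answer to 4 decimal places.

The rate is λ = 1/20.35 = 0.04914 per minute.
By the memoryless property, P(X > 17.9+18.2 | X > 17.9) = P(X > 18.2).
P(X > 18.2) = e^(−0.89435) ≈ 0.4089.

0.4089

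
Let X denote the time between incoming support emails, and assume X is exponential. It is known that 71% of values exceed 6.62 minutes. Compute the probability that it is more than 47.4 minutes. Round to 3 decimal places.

0.086

e^(−λ·6.62) = 0.71 ⇒ λ = −ln(0.71)/6.62 = 0.0517357.
P(X > 47.4) = e^(−0.0517357·47.4) = e^(−2.4523) ≈ 0.086.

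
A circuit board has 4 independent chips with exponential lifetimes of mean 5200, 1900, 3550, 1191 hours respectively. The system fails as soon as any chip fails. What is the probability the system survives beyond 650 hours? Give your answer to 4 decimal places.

0.3024

The first failure time is exponential with rate Σλ_i = 1/5200 + 1/1900 + 1/3550 + 1/1191 = 0.00183994 per hour.
P(min > 650) = e^(−0.00183994·650) = e^(−1.196) ≈ 0.3024.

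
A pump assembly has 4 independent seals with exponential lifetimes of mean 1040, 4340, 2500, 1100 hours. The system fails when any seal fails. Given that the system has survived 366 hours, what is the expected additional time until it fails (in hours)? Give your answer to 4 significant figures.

First-failure rate Σλ = 1/1040 + 1/4340 + 1/2500 + 1/1100 = 0.00250104.
By memorylessness the expected residual is 1/Σλ = 399.833 hours, regardless of the 366 already elapsed.

399.8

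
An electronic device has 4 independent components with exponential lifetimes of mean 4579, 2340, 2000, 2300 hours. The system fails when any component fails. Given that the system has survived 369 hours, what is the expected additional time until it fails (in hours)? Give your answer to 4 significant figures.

First-failure rate Σλ = 1/4579 + 1/2340 + 1/2000 + 1/2300 = 0.00158052.
By memorylessness the expected residual is 1/Σλ = 632.703 hours, regardless of the 369 already elapsed.

632.7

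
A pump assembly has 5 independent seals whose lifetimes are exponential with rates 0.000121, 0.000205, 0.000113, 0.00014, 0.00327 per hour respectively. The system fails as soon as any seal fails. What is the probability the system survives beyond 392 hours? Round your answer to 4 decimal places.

The time to first failure is exponential with rate Σλ = 0.000121 + 0.000205 + 0.000113 + 0.00014 + 0.00327 = 0.003849.
P(min > 392) = e^(−0.003849·392) = e^(−1.5088) ≈ 0.2212.

0.2212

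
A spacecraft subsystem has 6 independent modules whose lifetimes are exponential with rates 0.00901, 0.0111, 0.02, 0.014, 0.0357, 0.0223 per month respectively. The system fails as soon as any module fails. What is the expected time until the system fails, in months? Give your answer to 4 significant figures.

8.920

The time to first failure is exponential with rate Σλ = 0.00901 + 0.0111 + 0.02 + 0.014 + 0.0357 + 0.0223 = 0.11211.
E[min] = 1/Σλ = 1/0.11211 = 8.91981 months.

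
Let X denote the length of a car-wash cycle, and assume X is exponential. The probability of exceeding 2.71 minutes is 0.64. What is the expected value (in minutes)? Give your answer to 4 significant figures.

e^(−λ·2.71) = 0.64 ⇒ λ = −ln(0.64)/2.71 = 0.164682.
Mean = 1/λ = 6.07232 minutes.

6.072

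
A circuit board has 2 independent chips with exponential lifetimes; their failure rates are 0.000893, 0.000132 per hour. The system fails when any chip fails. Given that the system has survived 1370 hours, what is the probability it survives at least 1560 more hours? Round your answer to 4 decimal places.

Time to first failure ~ Exp(Σλ) with Σλ = 0.001025.
By memorylessness, P(T > 1370+1560 | T > 1370) = P(T > 1560) = e^(−0.001025·1560) ≈ 0.2021.

0.2021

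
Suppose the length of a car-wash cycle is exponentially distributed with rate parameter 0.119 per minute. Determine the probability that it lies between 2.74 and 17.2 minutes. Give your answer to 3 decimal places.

0.593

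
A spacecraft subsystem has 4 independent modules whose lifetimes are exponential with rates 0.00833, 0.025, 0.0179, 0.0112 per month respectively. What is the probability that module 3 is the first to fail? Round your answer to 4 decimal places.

The time to first failure is exponential with rate Σλ = 0.00833 + 0.025 + 0.0179 + 0.0112 = 0.06243.
P(module 3 first) = λ_3/Σλ = 0.0179/0.06243 ≈ 0.2867.

0.2867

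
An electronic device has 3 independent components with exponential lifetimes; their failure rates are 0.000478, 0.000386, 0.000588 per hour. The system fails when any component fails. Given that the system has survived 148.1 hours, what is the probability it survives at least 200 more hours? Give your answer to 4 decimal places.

Time to first failure ~ Exp(Σλ) with Σλ = 0.001452.
By memorylessness, P(T > 148.1+200 | T > 148.1) = P(T > 200) = e^(−0.001452·200) ≈ 0.7480.

0.7480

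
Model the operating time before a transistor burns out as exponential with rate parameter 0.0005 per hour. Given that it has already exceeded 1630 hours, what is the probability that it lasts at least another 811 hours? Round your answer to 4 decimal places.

0.6666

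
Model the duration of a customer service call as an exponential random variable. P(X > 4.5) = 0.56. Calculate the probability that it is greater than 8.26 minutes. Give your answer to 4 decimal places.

e^(−λ·4.5) = 0.56 ⇒ λ = −ln(0.56)/4.5 = 0.128849.
P(X > 8.26) = e^(−0.128849·8.26) = e^(−1.0643) ≈ 0.3450.

0.3450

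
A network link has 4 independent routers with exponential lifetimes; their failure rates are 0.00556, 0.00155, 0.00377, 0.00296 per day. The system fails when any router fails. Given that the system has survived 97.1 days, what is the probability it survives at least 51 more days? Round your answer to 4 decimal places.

Time to first failure ~ Exp(Σλ) with Σλ = 0.01384.
By memorylessness, P(T > 97.1+51 | T > 97.1) = P(T > 51) = e^(−0.01384·51) ≈ 0.4937.

0.4937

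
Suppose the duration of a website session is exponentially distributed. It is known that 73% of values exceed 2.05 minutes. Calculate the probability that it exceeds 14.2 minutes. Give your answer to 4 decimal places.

e^(−λ·2.05) = 0.73 ⇒ λ = −ln(0.73)/2.05 = 0.153517.
P(X > 14.2) = e^(−0.153517·14.2) = e^(−2.1799) ≈ 0.1130.

0.1130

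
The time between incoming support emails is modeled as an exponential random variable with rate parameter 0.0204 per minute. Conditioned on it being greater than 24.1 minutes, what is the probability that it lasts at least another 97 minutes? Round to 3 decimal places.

0.138

By the memoryless property, P(X > 24.1+97 | X > 24.1) = P(X > 97).
P(X > 97) = e^(−1.9788) ≈ 0.138.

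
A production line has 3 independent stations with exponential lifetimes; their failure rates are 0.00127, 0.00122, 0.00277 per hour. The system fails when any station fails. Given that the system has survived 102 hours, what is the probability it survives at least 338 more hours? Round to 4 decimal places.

Time to first failure ~ Exp(Σλ) with Σλ = 0.00526.
By memorylessness, P(T > 102+338 | T > 102) = P(T > 338) = e^(−0.00526·338) ≈ 0.1690.

0.1690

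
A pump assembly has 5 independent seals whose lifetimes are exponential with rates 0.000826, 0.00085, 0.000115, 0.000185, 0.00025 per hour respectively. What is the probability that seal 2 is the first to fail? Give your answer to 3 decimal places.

0.382

The time to first failure is exponential with rate Σλ = 0.000826 + 0.00085 + 0.000115 + 0.000185 + 0.00025 = 0.002226.
P(seal 2 first) = λ_2/Σλ = 0.00085/0.002226 ≈ 0.382.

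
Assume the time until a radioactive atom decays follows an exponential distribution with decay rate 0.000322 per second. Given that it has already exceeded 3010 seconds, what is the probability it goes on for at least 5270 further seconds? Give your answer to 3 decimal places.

The exponential is memoryless, so the remaining time is again Exp(λ): the condition X > 3010 is irrelevant.
P(X > 5270) = e^(−1.6969) ≈ 0.183.

0.183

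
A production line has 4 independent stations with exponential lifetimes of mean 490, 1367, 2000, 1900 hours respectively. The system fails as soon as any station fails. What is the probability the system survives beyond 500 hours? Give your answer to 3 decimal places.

0.150

The first failure time is exponential with rate Σλ_i = 1/490 + 1/1367 + 1/2000 + 1/1900 = 0.00379866 per hour.
P(min > 500) = e^(−0.00379866·500) = e^(−1.8993) ≈ 0.150.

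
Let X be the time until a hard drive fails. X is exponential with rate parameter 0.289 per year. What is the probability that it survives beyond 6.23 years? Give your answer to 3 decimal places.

0.165

P(X > 6.23) = e^(−λ·6.23) = e^(−1.8005) ≈ 0.165.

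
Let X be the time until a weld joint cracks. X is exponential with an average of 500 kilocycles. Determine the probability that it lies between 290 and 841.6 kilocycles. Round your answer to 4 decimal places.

The rate is λ = 1/500 = 0.002 per kilocycle.
P(290 < X < 841.6) = e^(−λ·290) − e^(−λ·841.6) = 0.55990 − 0.18578 ≈ 0.3741.

0.3741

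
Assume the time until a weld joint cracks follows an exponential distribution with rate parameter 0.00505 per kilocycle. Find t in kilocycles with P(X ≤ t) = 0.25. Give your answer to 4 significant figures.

56.97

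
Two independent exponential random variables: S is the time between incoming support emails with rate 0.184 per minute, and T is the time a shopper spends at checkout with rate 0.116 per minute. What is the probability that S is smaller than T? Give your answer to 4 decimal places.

0.6133

λ_1 = 0.184, λ_2 = 0.116.
For independent exponentials, P(S < T) = λ_1/(λ_1+λ_2) = 0.184/0.3 ≈ 0.6133.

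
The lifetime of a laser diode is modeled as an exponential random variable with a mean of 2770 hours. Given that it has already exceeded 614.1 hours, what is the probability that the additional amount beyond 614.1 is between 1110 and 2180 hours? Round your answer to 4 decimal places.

The rate is λ = 1/2770 = 0.000361011 per hour.
Memoryless: the residual past 614.1 is again Exp(λ).
P(1110 < residual < 2180) = e^(−λ·1110) − e^(−λ·2180) = 0.66984 − 0.45521 ≈ 0.2146.

0.2146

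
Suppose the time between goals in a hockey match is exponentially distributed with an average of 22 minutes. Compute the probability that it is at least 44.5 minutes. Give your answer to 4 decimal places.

0.1323

The rate is λ = 1/22 = 0.0454545 per minute.
P(X > 44.5) = e^(−λ·44.5) = e^(−2.0227) ≈ 0.1323.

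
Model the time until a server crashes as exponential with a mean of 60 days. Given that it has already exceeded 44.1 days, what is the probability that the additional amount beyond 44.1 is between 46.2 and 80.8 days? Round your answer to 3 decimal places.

The rate is λ = 1/60 = 0.0166667 per day.
Memoryless: the residual past 44.1 is again Exp(λ).
P(46.2 < residual < 80.8) = e^(−λ·46.2) − e^(−λ·80.8) = 0.46301 − 0.26011 ≈ 0.203.

0.203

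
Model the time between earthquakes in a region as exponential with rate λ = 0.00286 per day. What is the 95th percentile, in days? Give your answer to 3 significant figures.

Set 1 − e^(−λt) = 0.95, so t = −ln(0.05)/λ = 2.9957/0.00286 ≈ 1047.46 days.

1050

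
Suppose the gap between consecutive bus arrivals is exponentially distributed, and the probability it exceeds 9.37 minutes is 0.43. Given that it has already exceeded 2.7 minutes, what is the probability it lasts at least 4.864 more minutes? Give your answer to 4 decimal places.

0.6453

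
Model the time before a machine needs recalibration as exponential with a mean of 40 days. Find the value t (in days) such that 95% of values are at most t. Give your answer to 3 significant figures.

120

The rate is λ = 1/40 = 0.025 per day.
Set 1 − e^(−λt) = 0.95, so t = −ln(0.05)/λ = 2.9957/0.025 ≈ 119.829 days.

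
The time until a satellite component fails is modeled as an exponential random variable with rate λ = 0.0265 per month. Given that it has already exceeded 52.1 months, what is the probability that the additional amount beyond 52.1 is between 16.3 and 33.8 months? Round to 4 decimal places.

0.2409

Memoryless: the residual past 52.1 is again Exp(λ).
P(16.3 < residual < 33.8) = e^(−λ·16.3) − e^(−λ·33.8) = 0.64924 − 0.40832 ≈ 0.2409.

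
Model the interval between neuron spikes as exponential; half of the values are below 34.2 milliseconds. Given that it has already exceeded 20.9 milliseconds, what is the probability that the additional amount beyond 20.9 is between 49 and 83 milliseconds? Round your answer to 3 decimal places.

0.184

For an exponential, median = ln(2)/λ, so λ = ln 2 / 34.2 = 0.0202675 per millisecond.
Memoryless: the residual past 20.9 is again Exp(λ).
P(49 < residual < 83) = e^(−λ·49) − e^(−λ·83) = 0.37042 − 0.18596 ≈ 0.184.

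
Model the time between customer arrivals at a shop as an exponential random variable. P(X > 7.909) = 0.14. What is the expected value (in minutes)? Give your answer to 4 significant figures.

e^(−λ·7.909) = 0.14 ⇒ λ = −ln(0.14)/7.909 = 0.248592.
Mean = 1/λ = 4.02266 minutes.

4.023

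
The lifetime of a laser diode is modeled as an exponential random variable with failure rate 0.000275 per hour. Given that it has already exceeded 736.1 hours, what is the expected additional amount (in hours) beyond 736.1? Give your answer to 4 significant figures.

By memorylessness, the remaining amount past any threshold is again Exp(λ) with mean 1/λ = 3636.36 hours.

3636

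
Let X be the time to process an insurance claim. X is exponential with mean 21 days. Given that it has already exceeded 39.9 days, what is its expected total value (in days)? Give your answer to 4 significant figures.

60.90

The rate is λ = 1/21 = 0.047619 per day.
By memorylessness, E[X | X > 39.9] = 39.9 + 1/λ = 39.9 + 21 = 60.9 days.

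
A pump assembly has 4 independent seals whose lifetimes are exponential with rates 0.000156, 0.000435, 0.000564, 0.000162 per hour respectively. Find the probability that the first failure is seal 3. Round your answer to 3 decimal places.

0.428

The time to first failure is exponential with rate Σλ = 0.000156 + 0.000435 + 0.000564 + 0.000162 = 0.001317.
P(seal 3 first) = λ_3/Σλ = 0.000564/0.001317 ≈ 0.428.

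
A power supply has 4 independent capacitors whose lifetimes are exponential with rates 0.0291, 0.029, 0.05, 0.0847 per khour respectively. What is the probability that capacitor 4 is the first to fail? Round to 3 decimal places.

The time to first failure is exponential with rate Σλ = 0.0291 + 0.029 + 0.05 + 0.0847 = 0.1928.
P(capacitor 4 first) = λ_4/Σλ = 0.0847/0.1928 ≈ 0.439.

0.439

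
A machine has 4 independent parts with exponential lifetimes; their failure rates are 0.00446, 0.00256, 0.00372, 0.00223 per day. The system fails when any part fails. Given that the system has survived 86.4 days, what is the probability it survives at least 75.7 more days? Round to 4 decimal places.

0.3746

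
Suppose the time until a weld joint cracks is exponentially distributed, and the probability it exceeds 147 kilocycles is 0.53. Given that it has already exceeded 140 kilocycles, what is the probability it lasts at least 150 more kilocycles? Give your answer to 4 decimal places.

From e^(−λ·147) = 0.53, λ = −ln(0.53)/147 = 0.0043189.
Memoryless: P(X > 140+150 | X > 140) = P(X > 150) = e^(−0.0043189·150) ≈ 0.5232.

0.5232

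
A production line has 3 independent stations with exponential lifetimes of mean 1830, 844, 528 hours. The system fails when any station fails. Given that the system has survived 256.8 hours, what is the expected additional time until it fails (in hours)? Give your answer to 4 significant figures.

275.8

First-failure rate Σλ = 1/1830 + 1/844 + 1/528 = 0.00362522.
By memorylessness the expected residual is 1/Σλ = 275.845 hours, regardless of the 256.8 already elapsed.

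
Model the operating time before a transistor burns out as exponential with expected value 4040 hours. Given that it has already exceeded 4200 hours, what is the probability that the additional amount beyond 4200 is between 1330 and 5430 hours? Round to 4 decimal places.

The rate is λ = 1/4040 = 0.000247525 per hour.
Memoryless: the residual past 4200 is again Exp(λ).
P(1330 < residual < 5430) = e^(−λ·1330) − e^(−λ·5430) = 0.71949 − 0.26078 ≈ 0.4587.

0.4587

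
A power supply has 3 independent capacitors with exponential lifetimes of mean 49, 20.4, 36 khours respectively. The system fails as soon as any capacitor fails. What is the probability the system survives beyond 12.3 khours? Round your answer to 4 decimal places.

0.3025

The first failure time is exponential with rate Σλ_i = 1/49 + 1/20.4 + 1/36 = 0.0972055 per khour.
P(min > 12.3) = e^(−0.0972055·12.3) = e^(−1.1956) ≈ 0.3025.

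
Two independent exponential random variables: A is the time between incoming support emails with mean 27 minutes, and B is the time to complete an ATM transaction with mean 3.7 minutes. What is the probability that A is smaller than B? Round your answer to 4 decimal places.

0.1205

λ_1 = 1/27 = 0.037037, λ_2 = 1/3.7 = 0.27027.
For independent exponentials, P(A < B) = λ_1/(λ_1+λ_2) = 0.037037/0.307307 ≈ 0.1205.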